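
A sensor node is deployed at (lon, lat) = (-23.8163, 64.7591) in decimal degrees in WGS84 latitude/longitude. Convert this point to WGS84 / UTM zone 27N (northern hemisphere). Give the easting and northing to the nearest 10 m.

Zone 27 central meridian λ₀ = 6×27 − 183 = -21°; Δλ = -2.8163°.
Transverse Mercator on WGS84 with k₀ = 0.9996 gives E = 366032.200 m, N = 7184586.159 m.

E 366030 m, N 7184590 m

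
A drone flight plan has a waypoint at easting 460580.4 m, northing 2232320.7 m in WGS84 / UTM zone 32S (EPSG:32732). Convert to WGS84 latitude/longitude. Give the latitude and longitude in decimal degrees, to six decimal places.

Zone 32S: λ₀ = 9°, k₀ = 0.9996, false easting 500000 m, false northing 10000000 m.
Meridian distance M = (N − FN)/k₀ = -7770787.6 m.
Inverse transverse Mercator on WGS84 gives φ = -70.01320038°, λ = 7.96659997°.

lat -70.013200°, lon 7.966600°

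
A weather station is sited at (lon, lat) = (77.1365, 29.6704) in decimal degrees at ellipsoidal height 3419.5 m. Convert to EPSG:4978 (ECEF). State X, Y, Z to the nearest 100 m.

X 1235500 m, Y 5410100 m, Z 3140400 m

WGS84: a = 6378137 m, e² = 0.006694380; N(φ) = a/√(1−e²sin²φ) = 6383374.651 m.
X = (N+h)·cosφ·cosλ = 1235458.999 m; Y = (N+h)·cosφ·sinλ = 5410132.509 m; Z = (N(1−e²)+h)·sinφ = 3140372.903 m.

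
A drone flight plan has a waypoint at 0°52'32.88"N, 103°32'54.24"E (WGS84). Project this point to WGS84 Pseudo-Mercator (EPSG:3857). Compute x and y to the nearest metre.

Web Mercator is spherical with R = a = 6378137 m.
x = R·λ = 6378137 × 1.807260515 = 11526955.160 m.
y = R·ln tan(π/4 + φ/2) = 6378137 × 0.015286189 = 97497.407 m.

x 11526955 m, y 97497 m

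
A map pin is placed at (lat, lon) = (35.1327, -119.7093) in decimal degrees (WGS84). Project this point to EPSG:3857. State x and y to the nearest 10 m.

x -13325980 m, y 4181930 m

Web Mercator is spherical with R = a = 6378137 m.
x = R·λ = 6378137 × -2.089321430 = -13325978.319 m.
y = R·ln tan(π/4 + φ/2) = 6378137 × 0.655666255 = 4181929.199 m.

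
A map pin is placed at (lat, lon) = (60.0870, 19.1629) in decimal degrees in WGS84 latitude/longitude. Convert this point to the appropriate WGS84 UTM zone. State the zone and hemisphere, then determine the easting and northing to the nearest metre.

Longitude 19.1629° lies in the 6° band [18°, 24°), giving zone 34; latitude is north of the equator, so 34N.
Zone 34 central meridian λ₀ = 6×34 − 183 = 21°; Δλ = -1.8371°.
Transverse Mercator on WGS84 with k₀ = 0.9996 gives E = 397808.779 m, N = 6662520.482 m.

Zone 34N: E 397809 m, N 6662520 m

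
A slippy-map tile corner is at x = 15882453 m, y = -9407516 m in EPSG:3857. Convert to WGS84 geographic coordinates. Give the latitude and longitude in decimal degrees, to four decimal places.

R = 6378137 m. λ = x/R = 142.67450279°.
φ = 2·arctan(exp(y/R)) − 90° = 2·arctan(0.22879) − 90° = -64.22650059°.

lat -64.2265°, lon 142.6745°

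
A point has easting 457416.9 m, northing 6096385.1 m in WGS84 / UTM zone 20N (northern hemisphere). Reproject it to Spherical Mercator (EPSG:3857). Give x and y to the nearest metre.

Unproject from UTM 20N (λ₀ = -63°) → φ = 55.01249958°, λ = -63.66590040°.
Web Mercator (R = 6378137 m): x = -7087255.613 m, y = 7364292.404 m.

x -7087256 m, y 7364292 m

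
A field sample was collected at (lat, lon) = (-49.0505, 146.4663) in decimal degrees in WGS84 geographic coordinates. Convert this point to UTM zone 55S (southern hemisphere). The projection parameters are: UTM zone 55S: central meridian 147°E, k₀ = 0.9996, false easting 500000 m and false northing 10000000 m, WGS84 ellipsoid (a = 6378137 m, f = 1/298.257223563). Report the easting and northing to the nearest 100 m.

Zone 55 central meridian λ₀ = 6×55 − 183 = 147°; Δλ = -0.5337°.
Transverse Mercator on WGS84 with k₀ = 0.9996 gives E = 461003.394 m, N = 4566793.169 m.

E 461000 m, N 4566800 m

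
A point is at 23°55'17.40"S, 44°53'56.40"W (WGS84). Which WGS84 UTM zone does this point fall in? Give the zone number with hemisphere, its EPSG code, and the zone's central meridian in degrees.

UTM zone = ⌊(λ + 180)/6⌋ + 1; -44.8990° ∈ [-48°, -42°) → zone 23.
Hemisphere: S (φ < 0).
Central meridian λ₀ = 6×23 − 183 = -45°.
EPSG code: 32723.

Zone 23S (EPSG:32723), central meridian -45°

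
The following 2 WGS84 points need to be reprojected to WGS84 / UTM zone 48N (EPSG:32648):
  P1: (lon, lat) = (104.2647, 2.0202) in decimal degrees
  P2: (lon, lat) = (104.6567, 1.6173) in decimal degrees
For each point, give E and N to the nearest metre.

UTM zone 48N: λ₀ = 105°, k₀ = 0.9996.
P1 (2.0202°, 104.2647°) → (418227.780, 223312.226) m.
P2 (1.6173°, 104.6567°) → (461814.191, 178763.949) m.

P1: E 418228 m, N 223312 m; P2: E 461814 m, N 178764 m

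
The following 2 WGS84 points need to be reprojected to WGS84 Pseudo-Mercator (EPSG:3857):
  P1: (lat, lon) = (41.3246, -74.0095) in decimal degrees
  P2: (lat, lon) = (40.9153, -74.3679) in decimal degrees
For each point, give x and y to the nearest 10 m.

Web Mercator: x = R·λ, y = R·ln tan(π/4+φ/2), R = 6378137 m.
P1 (41.3246°, -74.0095°) → (-8238699.854, 5060338.632) m.
P2 (40.9153°, -74.3679°) → (-8278596.759, 4999856.449) m.

P1: x -8238700 m, y 5060340 m; P2: x -8278600 m, y 4999860 m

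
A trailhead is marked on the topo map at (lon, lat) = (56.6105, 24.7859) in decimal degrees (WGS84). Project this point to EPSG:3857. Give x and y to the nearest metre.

x 6301852 m, y 2849470 m

Web Mercator is spherical with R = a = 6378137 m.
x = R·λ = 6378137 × 0.988039616 = 6301852.034 m.
y = R·ln tan(π/4 + φ/2) = 6378137 × 0.446755861 = 2849470.087 m.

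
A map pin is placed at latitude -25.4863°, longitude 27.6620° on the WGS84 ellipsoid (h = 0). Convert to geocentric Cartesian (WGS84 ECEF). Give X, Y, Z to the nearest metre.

X 5102563 m, Y 2674590 m, Z -2727801 m

WGS84: a = 6378137 m, e² = 0.006694380; N(φ) = a/√(1−e²sin²φ) = 6382093.501 m.
X = (N+h)·cosφ·cosλ = 5102563.499 m; Y = (N+h)·cosφ·sinλ = 2674590.284 m; Z = (N(1−e²)+h)·sinφ = -2727800.625 m.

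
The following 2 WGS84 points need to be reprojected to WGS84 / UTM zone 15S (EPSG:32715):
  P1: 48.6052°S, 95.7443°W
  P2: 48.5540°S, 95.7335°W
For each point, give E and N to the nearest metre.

UTM zone 15S: λ₀ = -93°, k₀ = 0.9996.
P1 (-48.6052°, -95.7443°) → (297702.944, 4612795.074) m.
P2 (-48.5540°, -95.7335°) → (298295.261, 4618514.084) m.

P1: E 297703 m, N 4612795 m; P2: E 298295 m, N 4618514 m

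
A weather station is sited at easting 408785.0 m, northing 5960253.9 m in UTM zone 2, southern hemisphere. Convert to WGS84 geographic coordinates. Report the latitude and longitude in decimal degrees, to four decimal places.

Zone 2S: λ₀ = -171°, k₀ = 0.9996, false easting 500000 m, false northing 10000000 m.
Meridian distance M = (N − FN)/k₀ = -4041362.6 m.
Inverse transverse Mercator on WGS84 gives φ = -36.49869968°, λ = -172.01850023°.

lat -36.4987°, lon -172.0185°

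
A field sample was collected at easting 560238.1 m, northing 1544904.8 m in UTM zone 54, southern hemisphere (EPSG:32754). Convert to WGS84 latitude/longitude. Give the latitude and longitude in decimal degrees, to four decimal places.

Zone 54S: λ₀ = 141°, k₀ = 0.9996, false easting 500000 m, false northing 10000000 m.
Meridian distance M = (N − FN)/k₀ = -8458478.6 m.
Inverse transverse Mercator on WGS84 gives φ = -76.16809985°, λ = 143.25769818°.

lat -76.1681°, lon 143.2577°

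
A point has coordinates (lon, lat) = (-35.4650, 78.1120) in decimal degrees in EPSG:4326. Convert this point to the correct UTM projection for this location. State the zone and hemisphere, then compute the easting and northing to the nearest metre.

Longitude -35.4650° lies in the 6° band [-36°, -30°), giving zone 25; latitude is north of the equator, so 25N.
Zone 25 central meridian λ₀ = 6×25 − 183 = -33°; Δλ = -2.4650°.
Transverse Mercator on WGS84 with k₀ = 0.9996 gives E = 443329.917 m, N = 8672061.990 m.

Zone 25N: E 443330 m, N 8672062 m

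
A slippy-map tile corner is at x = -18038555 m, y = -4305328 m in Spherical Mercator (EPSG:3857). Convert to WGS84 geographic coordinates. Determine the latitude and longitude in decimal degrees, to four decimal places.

R = 6378137 m. λ = x/R = -162.04309660°.
φ = 2·arctan(exp(y/R)) − 90° = 2·arctan(0.50915) − 90° = -36.03419811°.

lat -36.0342°, lon -162.0431°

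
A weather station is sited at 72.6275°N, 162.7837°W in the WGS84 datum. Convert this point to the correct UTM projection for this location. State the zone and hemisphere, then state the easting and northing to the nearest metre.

Zone 3N: E 573846 m, N 8060290 m

Longitude -162.7837° lies in the 6° band [-168°, -162°), giving zone 3; latitude is north of the equator, so 3N.
Zone 3 central meridian λ₀ = 6×3 − 183 = -165°; Δλ = +2.2163°.
Transverse Mercator on WGS84 with k₀ = 0.9996 gives E = 573846.488 m, N = 8060290.419 m.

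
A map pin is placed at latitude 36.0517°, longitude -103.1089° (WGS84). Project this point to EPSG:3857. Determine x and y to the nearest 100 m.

Web Mercator is spherical with R = a = 6378137 m.
x = R·λ = 6378137 × -1.799589793 = -11478030.244 m.
y = R·ln tan(π/4 + φ/2) = 6378137 × 0.675391191 = 4307737.546 m.

x -11478000 m, y 4307700 m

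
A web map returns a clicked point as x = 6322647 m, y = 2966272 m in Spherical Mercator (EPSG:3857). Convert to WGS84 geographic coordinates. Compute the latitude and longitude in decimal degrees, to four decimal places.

lat 25.7348°, lon 56.7973°

R = 6378137 m. λ = x/R = 56.79730436°.
φ = 2·arctan(exp(y/R)) − 90° = 2·arctan(1.59212) − 90° = 25.73480250°.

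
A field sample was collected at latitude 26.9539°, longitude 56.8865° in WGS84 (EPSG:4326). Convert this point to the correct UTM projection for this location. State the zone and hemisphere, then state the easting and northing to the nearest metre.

Longitude 56.8865° lies in the 6° band [54°, 60°), giving zone 40; latitude is north of the equator, so 40N.
Zone 40 central meridian λ₀ = 6×40 − 183 = 57°; Δλ = -0.1135°.
Transverse Mercator on WGS84 with k₀ = 0.9996 gives E = 488734.483 m, N = 2981334.318 m.

Zone 40N: E 488734 m, N 2981334 m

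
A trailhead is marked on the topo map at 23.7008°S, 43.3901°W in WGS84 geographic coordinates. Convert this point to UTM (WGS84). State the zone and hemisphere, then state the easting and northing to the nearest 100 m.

Zone 23S: E 664100 m, N 7378000 m

Longitude -43.3901° lies in the 6° band [-48°, -42°), giving zone 23; latitude is south of the equator, so 23S.
Zone 23 central meridian λ₀ = 6×23 − 183 = -45°; Δλ = +1.6099°.
Transverse Mercator on WGS84 with k₀ = 0.9996 gives E = 664135.726 m, N = 7377971.356 m.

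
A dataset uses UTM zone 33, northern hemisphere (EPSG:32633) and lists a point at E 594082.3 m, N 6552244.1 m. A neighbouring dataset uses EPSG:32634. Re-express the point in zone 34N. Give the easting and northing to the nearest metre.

UTM 33N → geographic: φ = 59.09909991°, λ = 16.64239983°.
UTM 34N (λ₀ = 21°) forward: E = 250479.349 m, N = 6559234.686 m.

E 250479 m, N 6559235 m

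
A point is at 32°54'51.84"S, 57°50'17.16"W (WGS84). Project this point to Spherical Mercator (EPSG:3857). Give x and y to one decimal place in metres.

x -6438507.8 m, y -3883947.5 m

Web Mercator is spherical with R = a = 6378137 m.
x = R·λ = 6378137 × -1.009465278 = -6438507.840 m.
y = R·ln tan(π/4 + φ/2) = 6378137 × -0.608947017 = -3883947.499 m.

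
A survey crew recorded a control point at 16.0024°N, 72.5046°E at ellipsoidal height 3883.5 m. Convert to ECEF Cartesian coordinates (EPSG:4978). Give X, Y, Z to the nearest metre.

WGS84: a = 6378137 m, e² = 0.006694380; N(φ) = a/√(1−e²sin²φ) = 6379760.091 m.
X = (N+h)·cosφ·cosλ = 1844744.632 m; Y = (N+h)·cosφ·sinλ = 5852420.806 m; Z = (N(1−e²)+h)·sinφ = 1748053.889 m.

X 1844745 m, Y 5852421 m, Z 1748054 m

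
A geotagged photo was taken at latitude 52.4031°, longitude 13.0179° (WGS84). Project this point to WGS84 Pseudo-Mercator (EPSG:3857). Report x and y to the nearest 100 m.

Web Mercator is spherical with R = a = 6378137 m.
x = R·λ = 6378137 × 0.227205217 = 1449145.999 m.
y = R·ln tan(π/4 + φ/2) = 6378137 × 1.077640988 = 6873341.861 m.

x 1449100 m, y 6873300 m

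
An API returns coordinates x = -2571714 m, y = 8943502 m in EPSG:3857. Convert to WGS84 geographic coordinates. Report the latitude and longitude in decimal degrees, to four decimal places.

R = 6378137 m. λ = x/R = -23.10209993°.
φ = 2·arctan(exp(y/R)) − 90° = 2·arctan(4.06418) − 90° = 62.35369943°.

lat 62.3537°, lon -23.1021°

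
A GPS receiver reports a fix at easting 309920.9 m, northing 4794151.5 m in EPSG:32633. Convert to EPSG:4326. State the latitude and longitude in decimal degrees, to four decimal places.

lat 43.2762°, lon 12.6575°

Zone 33N: λ₀ = 15°, k₀ = 0.9996, false easting 500000 m.
Meridian distance M = (N − FN)/k₀ = 4796069.9 m.
Inverse transverse Mercator on WGS84 gives φ = 43.27619992°, λ = 12.65750051°.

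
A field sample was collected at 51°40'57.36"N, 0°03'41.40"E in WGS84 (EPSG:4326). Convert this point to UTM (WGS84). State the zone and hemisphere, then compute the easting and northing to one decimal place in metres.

Longitude 0.0615° lies in the 6° band [0°, 6°), giving zone 31; latitude is north of the equator, so 31N.
Zone 31 central meridian λ₀ = 6×31 − 183 = 3°; Δλ = -2.9385°.
Transverse Mercator on WGS84 with k₀ = 0.9996 gives E = 296867.331 m, N = 5729825.535 m.

Zone 31N: E 296867.3 m, N 5729825.5 m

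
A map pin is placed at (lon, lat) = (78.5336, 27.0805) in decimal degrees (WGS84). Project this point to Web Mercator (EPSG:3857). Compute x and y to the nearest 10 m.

x 8742320 m, y 3133530 m

Web Mercator is spherical with R = a = 6378137 m.
x = R·λ = 6378137 × 1.370669893 = 8742320.362 m.
y = R·ln tan(π/4 + φ/2) = 6378137 × 0.491292797 = 3133532.765 m.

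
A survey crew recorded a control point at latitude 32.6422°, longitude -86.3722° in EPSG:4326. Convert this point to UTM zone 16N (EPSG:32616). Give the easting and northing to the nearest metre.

Zone 16 central meridian λ₀ = 6×16 − 183 = -87°; Δλ = +0.6278°.
Transverse Mercator on WGS84 with k₀ = 0.9996 gives E = 558882.524 m, N = 3611796.346 m.

E 558883 m, N 3611796 m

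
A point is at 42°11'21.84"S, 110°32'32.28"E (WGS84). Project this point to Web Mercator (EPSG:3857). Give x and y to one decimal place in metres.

Web Mercator is spherical with R = a = 6378137 m.
x = R·λ = 6378137 × 1.929327098 = 12305512.547 m.
y = R·ln tan(π/4 + φ/2) = 6378137 × -0.813622066 = -5189393.004 m.

x 12305512.5 m, y -5189393.0 m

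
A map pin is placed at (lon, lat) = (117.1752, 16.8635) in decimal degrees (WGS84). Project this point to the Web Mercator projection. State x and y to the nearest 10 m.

Web Mercator is spherical with R = a = 6378137 m.
x = R·λ = 6378137 × 2.045093042 = 13043883.598 m.
y = R·ln tan(π/4 + φ/2) = 6378137 × 0.298667371 = 1904941.407 m.

x 13043880 m, y 1904940 m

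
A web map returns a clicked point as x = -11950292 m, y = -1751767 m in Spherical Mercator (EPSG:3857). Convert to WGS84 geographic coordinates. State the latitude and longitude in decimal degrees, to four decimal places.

R = 6378137 m. λ = x/R = -107.35129953°.
φ = 2·arctan(exp(y/R)) − 90° = 2·arctan(0.75984) − 90° = -15.54219966°.

lat -15.5422°, lon -107.3513°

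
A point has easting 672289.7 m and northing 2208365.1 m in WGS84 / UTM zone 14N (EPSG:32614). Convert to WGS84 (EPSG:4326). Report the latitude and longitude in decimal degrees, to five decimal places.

lat 19.96420°, lon -97.35350°

Zone 14N: λ₀ = -99°, k₀ = 0.9996, false easting 500000 m.
Meridian distance M = (N − FN)/k₀ = 2209248.8 m.
Inverse transverse Mercator on WGS84 gives φ = 19.96420020°, λ = -97.35350019°.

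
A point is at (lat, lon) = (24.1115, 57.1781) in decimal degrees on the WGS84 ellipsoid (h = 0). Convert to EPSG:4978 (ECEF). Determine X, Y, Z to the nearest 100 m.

X 3157300 m, Y 4895000 m, Z 2589600 m

WGS84: a = 6378137 m, e² = 0.006694380; N(φ) = a/√(1−e²sin²φ) = 6381702.755 m.
X = (N+h)·cosφ·cosλ = 3157274.567 m; Y = (N+h)·cosφ·sinλ = 4895021.099 m; Z = (N(1−e²)+h)·sinφ = 2589560.477 m.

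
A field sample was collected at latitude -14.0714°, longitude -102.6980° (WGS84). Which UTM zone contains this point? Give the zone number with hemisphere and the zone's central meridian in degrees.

Zone 13S, central meridian -105°

UTM zone = ⌊(λ + 180)/6⌋ + 1; -102.6980° ∈ [-108°, -102°) → zone 13.
Hemisphere: S (φ < 0).
Central meridian λ₀ = 6×13 − 183 = -105°.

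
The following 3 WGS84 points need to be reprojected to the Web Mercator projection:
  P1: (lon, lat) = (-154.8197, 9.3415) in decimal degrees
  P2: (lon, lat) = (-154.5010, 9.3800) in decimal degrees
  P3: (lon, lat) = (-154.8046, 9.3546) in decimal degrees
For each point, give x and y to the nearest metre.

P1: x -17234450 m, y 1044529 m; P2: x -17198973 m, y 1048873 m; P3: x -17232769 m, y 1046007 m

Web Mercator: x = R·λ, y = R·ln tan(π/4+φ/2), R = 6378137 m.
P1 (9.3415°, -154.8197°) → (-17234450.169, 1044528.945) m.
P2 (9.3800°, -154.5010°) → (-17198972.647, 1048872.586) m.
P3 (9.3546°, -154.8046°) → (-17232769.244, 1046006.857) m.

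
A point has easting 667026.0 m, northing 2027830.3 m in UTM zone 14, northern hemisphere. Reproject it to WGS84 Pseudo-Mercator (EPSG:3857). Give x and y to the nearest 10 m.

x -10844680 m, y 2076640 m

Unproject from UTM 14N (λ₀ = -99°) → φ = 18.33370036°, λ = -97.41940014°.
Web Mercator (R = 6378137 m): x = -10844678.017 m, y = 2076644.810 m.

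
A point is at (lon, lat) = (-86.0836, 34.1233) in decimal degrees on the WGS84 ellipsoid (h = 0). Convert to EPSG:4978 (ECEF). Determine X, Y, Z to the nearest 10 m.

X 361010 m, Y -5273260 m, Z 3557780 m

WGS84: a = 6378137 m, e² = 0.006694380; N(φ) = a/√(1−e²sin²φ) = 6384865.979 m.
X = (N+h)·cosφ·cosλ = 361010.893 m; Y = (N+h)·cosφ·sinλ = -5273255.044 m; Z = (N(1−e²)+h)·sinφ = 3557776.963 m.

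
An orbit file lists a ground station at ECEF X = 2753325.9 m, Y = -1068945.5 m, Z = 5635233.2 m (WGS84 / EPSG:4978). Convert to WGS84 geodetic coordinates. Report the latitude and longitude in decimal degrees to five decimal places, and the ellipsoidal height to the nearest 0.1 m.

λ = atan2(Y, X) = -21.21809995°; p = √(X²+Y²) = 2953548.4 m.
Bowring's method on WGS84 (a = 6378137 m, b = 6356752.314 m) gives φ = 62.49789984°, h = 991.955 m.

lat 62.49790°, lon -21.21810°, h 992.0 m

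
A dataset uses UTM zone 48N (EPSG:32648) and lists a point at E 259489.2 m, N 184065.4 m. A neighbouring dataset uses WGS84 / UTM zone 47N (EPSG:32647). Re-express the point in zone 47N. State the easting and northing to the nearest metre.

UTM 48N → geographic: φ = 1.66410019°, λ = 102.83820000°.
UTM 47N (λ₀ = 99°) forward: E = 927237.917 m, N = 184349.630 m.

E 927238 m, N 184350 m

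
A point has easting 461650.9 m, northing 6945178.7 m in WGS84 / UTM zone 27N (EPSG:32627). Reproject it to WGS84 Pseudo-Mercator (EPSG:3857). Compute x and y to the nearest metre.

Unproject from UTM 27N (λ₀ = -21°) → φ = 62.63529977°, λ = -21.74779995°.
Web Mercator (R = 6378137 m): x = -2420954.016 m, y = 9011378.958 m.

x -2420954 m, y 9011379 m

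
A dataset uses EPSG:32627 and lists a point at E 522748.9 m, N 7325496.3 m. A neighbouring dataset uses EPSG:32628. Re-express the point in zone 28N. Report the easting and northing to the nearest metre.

E 251212 m, N 7336325 m

UTM 27N → geographic: φ = 66.04930006°, λ = -20.49780065°.
UTM 28N (λ₀ = -15°) forward: E = 251211.922 m, N = 7336324.766 m.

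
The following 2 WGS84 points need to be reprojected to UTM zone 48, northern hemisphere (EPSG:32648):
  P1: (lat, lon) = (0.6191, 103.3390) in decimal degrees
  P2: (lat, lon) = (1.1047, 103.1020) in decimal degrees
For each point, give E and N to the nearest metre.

P1: E 315157 m, N 68458 m; P2: E 288800 m, N 122170 m

UTM zone 48N: λ₀ = 105°, k₀ = 0.9996.
P1 (0.6191°, 103.3390°) → (315156.943, 68458.135) m.
P2 (1.1047°, 103.1020°) → (288800.251, 122170.155) m.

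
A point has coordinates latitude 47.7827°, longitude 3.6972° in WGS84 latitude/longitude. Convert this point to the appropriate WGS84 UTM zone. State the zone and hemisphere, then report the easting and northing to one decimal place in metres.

Zone 31N: E 552225.9 m, N 5292384.0 m

Longitude 3.6972° lies in the 6° band [0°, 6°), giving zone 31; latitude is north of the equator, so 31N.
Zone 31 central meridian λ₀ = 6×31 − 183 = 3°; Δλ = +0.6972°.
Transverse Mercator on WGS84 with k₀ = 0.9996 gives E = 552225.888 m, N = 5292384.026 m.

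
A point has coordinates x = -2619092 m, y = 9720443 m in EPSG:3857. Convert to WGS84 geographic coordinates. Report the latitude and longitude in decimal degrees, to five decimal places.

R = 6378137 m. λ = x/R = -23.52770374°.
φ = 2·arctan(exp(y/R)) − 90° = 2·arctan(4.59067) − 90° = 65.42209945°.

lat 65.42210°, lon -23.52770°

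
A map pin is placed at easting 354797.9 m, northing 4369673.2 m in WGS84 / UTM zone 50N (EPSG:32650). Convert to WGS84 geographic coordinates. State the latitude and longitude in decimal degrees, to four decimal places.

Zone 50N: λ₀ = 117°, k₀ = 0.9996, false easting 500000 m.
Meridian distance M = (N − FN)/k₀ = 4371421.8 m.
Inverse transverse Mercator on WGS84 gives φ = 39.46439968°, λ = 115.31209959°.

lat 39.4644°, lon 115.3121°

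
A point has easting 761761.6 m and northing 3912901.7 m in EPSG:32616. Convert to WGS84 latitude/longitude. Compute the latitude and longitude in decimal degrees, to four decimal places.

Zone 16N: λ₀ = -87°, k₀ = 0.9996, false easting 500000 m.
Meridian distance M = (N − FN)/k₀ = 3914467.5 m.
Inverse transverse Mercator on WGS84 gives φ = 35.32510002°, λ = -84.12039954°.

lat 35.3251°, lon -84.1204°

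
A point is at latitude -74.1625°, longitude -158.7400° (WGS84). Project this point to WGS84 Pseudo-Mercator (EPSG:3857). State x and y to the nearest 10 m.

x -17670860 m, y -12581500 m

Web Mercator is spherical with R = a = 6378137 m.
x = R·λ = 6378137 × -2.770535655 = -17670855.969 m.
y = R·ln tan(π/4 + φ/2) = 6378137 × -1.972597894 = -12581499.611 m.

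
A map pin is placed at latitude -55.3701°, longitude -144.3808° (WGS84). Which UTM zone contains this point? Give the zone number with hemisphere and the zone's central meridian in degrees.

UTM zone = ⌊(λ + 180)/6⌋ + 1; -144.3808° ∈ [-150°, -144°) → zone 6.
Hemisphere: S (φ < 0).
Central meridian λ₀ = 6×6 − 183 = -147°.

Zone 6S, central meridian -147°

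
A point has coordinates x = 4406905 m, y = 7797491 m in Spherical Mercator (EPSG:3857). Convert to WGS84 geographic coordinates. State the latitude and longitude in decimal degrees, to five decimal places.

R = 6378137 m. λ = x/R = 39.58790117°.
φ = 2·arctan(exp(y/R)) − 90° = 2·arctan(3.39578) − 90° = 57.18239810°.

lat 57.18240°, lon 39.58790°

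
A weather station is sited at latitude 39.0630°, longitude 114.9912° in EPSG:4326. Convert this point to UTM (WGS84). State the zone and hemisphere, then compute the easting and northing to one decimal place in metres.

Zone 50N: E 326201.4 m, N 4325688.2 m

Longitude 114.9912° lies in the 6° band [114°, 120°), giving zone 50; latitude is north of the equator, so 50N.
Zone 50 central meridian λ₀ = 6×50 − 183 = 117°; Δλ = -2.0088°.
Transverse Mercator on WGS84 with k₀ = 0.9996 gives E = 326201.437 m, N = 4325688.191 m.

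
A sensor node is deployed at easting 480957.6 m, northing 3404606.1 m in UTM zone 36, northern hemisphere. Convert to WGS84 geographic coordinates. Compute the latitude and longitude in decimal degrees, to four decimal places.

Zone 36N: λ₀ = 33°, k₀ = 0.9996, false easting 500000 m.
Meridian distance M = (N − FN)/k₀ = 3405968.5 m.
Inverse transverse Mercator on WGS84 gives φ = 30.77430034°, λ = 32.80099960°.

lat 30.7743°, lon 32.8010°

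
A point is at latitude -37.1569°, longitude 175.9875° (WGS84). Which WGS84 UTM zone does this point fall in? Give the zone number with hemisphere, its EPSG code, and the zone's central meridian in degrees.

Zone 60S (EPSG:32760), central meridian 177°

UTM zone = ⌊(λ + 180)/6⌋ + 1; 175.9875° ∈ [174°, 180°) → zone 60.
Hemisphere: S (φ < 0).
Central meridian λ₀ = 6×60 − 183 = 177°.
EPSG code: 32760.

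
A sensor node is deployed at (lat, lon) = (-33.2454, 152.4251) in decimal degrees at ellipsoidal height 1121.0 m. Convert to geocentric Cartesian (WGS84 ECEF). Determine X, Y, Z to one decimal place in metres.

WGS84: a = 6378137 m, e² = 0.006694380; N(φ) = a/√(1−e²sin²φ) = 6384563.131 m.
X = (N+h)·cosφ·cosλ = -4733889.401 m; Y = (N+h)·cosφ·sinλ = 2472177.579 m; Z = (N(1−e²)+h)·sinφ = -3477367.058 m.

X -4733889.4 m, Y 2472177.6 m, Z -3477367.1 m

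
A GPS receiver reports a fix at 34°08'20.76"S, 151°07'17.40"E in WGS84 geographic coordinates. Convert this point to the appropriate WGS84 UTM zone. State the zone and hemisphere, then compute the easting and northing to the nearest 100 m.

Zone 56S: E 326800 m, N 6220800 m

Longitude 151.1215° lies in the 6° band [150°, 156°), giving zone 56; latitude is south of the equator, so 56S.
Zone 56 central meridian λ₀ = 6×56 − 183 = 153°; Δλ = -1.8785°.
Transverse Mercator on WGS84 with k₀ = 0.9996 gives E = 326796.293 m, N = 6220826.931 m.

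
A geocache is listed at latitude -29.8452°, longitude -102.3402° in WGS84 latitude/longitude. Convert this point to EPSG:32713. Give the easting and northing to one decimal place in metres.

Zone 13 central meridian λ₀ = 6×13 − 183 = -105°; Δλ = +2.6598°.
Transverse Mercator on WGS84 with k₀ = 0.9996 gives E = 756975.680 m, N = 6695397.808 m.

E 756975.7 m, N 6695397.8 m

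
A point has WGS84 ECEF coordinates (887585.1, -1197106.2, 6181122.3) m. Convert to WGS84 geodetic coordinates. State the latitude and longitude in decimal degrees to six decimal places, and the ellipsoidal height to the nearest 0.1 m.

lat 76.532200°, lon -53.445201°, h 312.8 m

λ = atan2(Y, X) = -53.44520066°; p = √(X²+Y²) = 1490258.6 m.
Bowring's method on WGS84 (a = 6378137 m, b = 6356752.314 m) gives φ = 76.53219994°, h = 312.797 m.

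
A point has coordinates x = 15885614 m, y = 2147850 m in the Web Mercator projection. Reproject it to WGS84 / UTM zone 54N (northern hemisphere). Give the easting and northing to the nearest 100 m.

Web Mercator inverse (R = 6378137 m) → φ = 18.93980322°, λ = 142.70289854°.
UTM 54N forward: E = 679315.219 m, N = 2095031.916 m.

E 679300 m, N 2095000 m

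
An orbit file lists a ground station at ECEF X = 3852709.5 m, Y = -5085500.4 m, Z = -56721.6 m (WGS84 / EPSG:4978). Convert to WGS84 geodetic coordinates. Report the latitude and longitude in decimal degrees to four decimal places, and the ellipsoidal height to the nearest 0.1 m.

λ = atan2(Y, X) = -52.85290040°; p = √(X²+Y²) = 6380100.7 m.
Bowring's method on WGS84 (a = 6378137 m, b = 6356752.314 m) gives φ = -0.51280006°, h = 2217.522 m.

lat -0.5128°, lon -52.8529°, h 2217.5 m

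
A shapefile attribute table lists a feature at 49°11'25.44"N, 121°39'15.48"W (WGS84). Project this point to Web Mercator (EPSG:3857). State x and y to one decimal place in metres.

Web Mercator is spherical with R = a = 6378137 m.
x = R·λ = 6378137 × -2.123268084 = -13542494.729 m.
y = R·ln tan(π/4 + φ/2) = 6378137 × 0.988882845 = 6307230.259 m.

x -13542494.7 m, y 6307230.3 m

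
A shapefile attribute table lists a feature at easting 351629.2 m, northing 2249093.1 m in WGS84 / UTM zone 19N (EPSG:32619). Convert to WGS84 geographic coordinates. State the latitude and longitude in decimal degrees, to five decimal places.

lat 20.33410°, lon -70.42130°

Zone 19N: λ₀ = -69°, k₀ = 0.9996, false easting 500000 m.
Meridian distance M = (N − FN)/k₀ = 2249993.1 m.
Inverse transverse Mercator on WGS84 gives φ = 20.33410010°, λ = -70.42129964°.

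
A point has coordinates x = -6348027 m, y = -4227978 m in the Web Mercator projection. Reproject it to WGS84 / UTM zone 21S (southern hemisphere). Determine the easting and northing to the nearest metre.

Web Mercator inverse (R = 6378137 m) → φ = -35.47029903°, λ = -57.02529678°.
UTM 21S forward: E = 497704.912 m, N = 6074800.238 m.

E 497705 m, N 6074800 m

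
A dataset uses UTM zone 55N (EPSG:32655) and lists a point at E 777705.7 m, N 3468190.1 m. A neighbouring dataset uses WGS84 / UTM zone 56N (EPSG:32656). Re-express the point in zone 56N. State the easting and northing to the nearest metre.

E 206680 m, N 3468615 m

UTM 55N → geographic: φ = 31.31500012°, λ = 149.91800042°.
UTM 56N (λ₀ = 153°) forward: E = 206679.737 m, N = 3468615.423 m.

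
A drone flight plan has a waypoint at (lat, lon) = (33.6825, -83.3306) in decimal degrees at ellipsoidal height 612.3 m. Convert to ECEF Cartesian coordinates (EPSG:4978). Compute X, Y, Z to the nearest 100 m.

X 617100 m, Y -5277400 m, Z 3517500 m

WGS84: a = 6378137 m, e² = 0.006694380; N(φ) = a/√(1−e²sin²φ) = 6384713.427 m.
X = (N+h)·cosφ·cosλ = 617097.522 m; Y = (N+h)·cosφ·sinλ = -5277423.311 m; Z = (N(1−e²)+h)·sinφ = 3517535.552 m.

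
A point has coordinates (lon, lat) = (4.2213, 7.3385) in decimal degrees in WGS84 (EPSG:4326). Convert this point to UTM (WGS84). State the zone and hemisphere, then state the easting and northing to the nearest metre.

Longitude 4.2213° lies in the 6° band [0°, 6°), giving zone 31; latitude is north of the equator, so 31N.
Zone 31 central meridian λ₀ = 6×31 − 183 = 3°; Δλ = +1.2213°.
Transverse Mercator on WGS84 with k₀ = 0.9996 gives E = 634804.236 m, N = 811352.675 m.

Zone 31N: E 634804 m, N 811353 m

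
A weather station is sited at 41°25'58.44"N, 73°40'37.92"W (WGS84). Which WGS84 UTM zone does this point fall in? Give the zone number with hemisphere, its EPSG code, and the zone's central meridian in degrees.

Zone 18N (EPSG:32618), central meridian -75°

UTM zone = ⌊(λ + 180)/6⌋ + 1; -73.6772° ∈ [-78°, -72°) → zone 18.
Hemisphere: N (φ ≥ 0).
Central meridian λ₀ = 6×18 − 183 = -75°.
EPSG code: 32618.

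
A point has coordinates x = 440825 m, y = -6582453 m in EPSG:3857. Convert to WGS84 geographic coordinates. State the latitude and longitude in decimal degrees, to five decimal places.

R = 6378137 m. λ = x/R = 3.95999835°.
φ = 2·arctan(exp(y/R)) − 90° = 2·arctan(0.35628) − 90° = -50.77990261°.

lat -50.77990°, lon 3.96000°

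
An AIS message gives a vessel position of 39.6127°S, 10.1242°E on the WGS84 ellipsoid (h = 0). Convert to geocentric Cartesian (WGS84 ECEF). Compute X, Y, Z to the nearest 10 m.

WGS84: a = 6378137 m, e² = 0.006694380; N(φ) = a/√(1−e²sin²φ) = 6386833.635 m.
X = (N+h)·cosφ·cosλ = 4843624.477 m; Y = (N+h)·cosφ·sinλ = 864891.799 m; Z = (N(1−e²)+h)·sinφ = -4044950.749 m.

X 4843620 m, Y 864890 m, Z -4044950 m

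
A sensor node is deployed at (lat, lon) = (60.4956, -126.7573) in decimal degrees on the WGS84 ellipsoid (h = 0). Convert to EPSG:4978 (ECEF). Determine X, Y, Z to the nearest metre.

X -1884545 m, Y -2523041 m, Z 5527879 m

WGS84: a = 6378137 m, e² = 0.006694380; N(φ) = a/√(1−e²sin²φ) = 6394369.503 m.
X = (N+h)·cosφ·cosλ = -1884544.709 m; Y = (N+h)·cosφ·sinλ = -2523040.837 m; Z = (N(1−e²)+h)·sinφ = 5527878.974 m.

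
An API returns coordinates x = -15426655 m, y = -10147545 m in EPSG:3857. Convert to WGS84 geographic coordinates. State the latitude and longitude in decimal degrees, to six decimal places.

lat -66.970098°, lon -138.580000°

R = 6378137 m. λ = x/R = -138.57999969°.
φ = 2·arctan(exp(y/R)) − 90° = 2·arctan(0.20372) − 90° = -66.97009849°.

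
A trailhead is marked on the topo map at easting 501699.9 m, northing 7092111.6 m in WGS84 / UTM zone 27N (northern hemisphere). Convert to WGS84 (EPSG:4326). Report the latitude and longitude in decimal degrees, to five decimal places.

lat 63.95600°, lon -20.96530°

Zone 27N: λ₀ = -21°, k₀ = 0.9996, false easting 500000 m.
Meridian distance M = (N − FN)/k₀ = 7094949.6 m.
Inverse transverse Mercator on WGS84 gives φ = 63.95600001°, λ = -20.96530042°.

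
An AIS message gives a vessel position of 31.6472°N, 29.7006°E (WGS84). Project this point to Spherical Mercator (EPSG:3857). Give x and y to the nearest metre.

Web Mercator is spherical with R = a = 6378137 m.
x = R·λ = 6378137 × 0.518373260 = 3306255.668 m.
y = R·ln tan(π/4 + φ/2) = 6378137 × 0.582785964 = 3717088.719 m.

x 3306256 m, y 3717089 m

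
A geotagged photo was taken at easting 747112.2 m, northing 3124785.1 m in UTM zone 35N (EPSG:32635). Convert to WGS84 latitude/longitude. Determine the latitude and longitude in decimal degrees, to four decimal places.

lat 28.2258°, lon 29.5181°

Zone 35N: λ₀ = 27°, k₀ = 0.9996, false easting 500000 m.
Meridian distance M = (N − FN)/k₀ = 3126035.5 m.
Inverse transverse Mercator on WGS84 gives φ = 28.22580032°, λ = 29.51809987°.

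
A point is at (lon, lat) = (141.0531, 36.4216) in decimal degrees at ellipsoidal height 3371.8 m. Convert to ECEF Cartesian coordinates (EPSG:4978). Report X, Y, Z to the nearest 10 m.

WGS84: a = 6378137 m, e² = 0.006694380; N(φ) = a/√(1−e²sin²φ) = 6385675.942 m.
X = (N+h)·cosφ·cosλ = -3998362.581 m; Y = (N+h)·cosφ·sinλ = 3231679.292 m; Z = (N(1−e²)+h)·sinφ = 3767939.482 m.

X -3998360 m, Y 3231680 m, Z 3767940 m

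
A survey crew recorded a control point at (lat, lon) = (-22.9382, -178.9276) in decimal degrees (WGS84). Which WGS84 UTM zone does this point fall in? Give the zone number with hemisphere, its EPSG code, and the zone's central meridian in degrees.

Zone 1S (EPSG:32701), central meridian -177°

UTM zone = ⌊(λ + 180)/6⌋ + 1; -178.9276° ∈ [-180°, -174°) → zone 1.
Hemisphere: S (φ < 0).
Central meridian λ₀ = 6×1 − 183 = -177°.
EPSG code: 32701.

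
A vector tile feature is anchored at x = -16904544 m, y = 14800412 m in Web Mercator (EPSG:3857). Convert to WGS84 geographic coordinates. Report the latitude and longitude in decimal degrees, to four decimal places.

lat 78.7802°, lon -151.8561°

R = 6378137 m. λ = x/R = -151.85610246°.
φ = 2·arctan(exp(y/R)) − 90° = 2·arctan(10.18068) − 90° = 78.78020026°.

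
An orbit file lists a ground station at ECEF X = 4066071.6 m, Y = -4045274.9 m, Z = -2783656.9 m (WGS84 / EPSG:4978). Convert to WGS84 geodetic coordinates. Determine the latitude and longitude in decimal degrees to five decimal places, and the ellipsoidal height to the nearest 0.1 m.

λ = atan2(Y, X) = -44.85309954°; p = √(X²+Y²) = 5735607.0 m.
Bowring's method on WGS84 (a = 6378137 m, b = 6356752.314 m) gives φ = -26.04010016°, h = 1372.726 m.

lat -26.04010°, lon -44.85310°, h 1372.7 m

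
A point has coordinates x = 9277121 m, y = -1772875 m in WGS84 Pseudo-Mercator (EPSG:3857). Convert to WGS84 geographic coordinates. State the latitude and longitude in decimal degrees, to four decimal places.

R = 6378137 m. λ = x/R = 83.33779587°.
φ = 2·arctan(exp(y/R)) − 90° = 2·arctan(0.75733) − 90° = -15.72480114°.

lat -15.7248°, lon 83.3378°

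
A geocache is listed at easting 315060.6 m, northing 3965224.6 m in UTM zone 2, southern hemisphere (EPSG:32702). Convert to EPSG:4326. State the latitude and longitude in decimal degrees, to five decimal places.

Zone 2S: λ₀ = -171°, k₀ = 0.9996, false easting 500000 m, false northing 10000000 m.
Meridian distance M = (N − FN)/k₀ = -6037190.3 m.
Inverse transverse Mercator on WGS84 gives φ = -54.42699992°, λ = -173.85100021°.

lat -54.42700°, lon -173.85100°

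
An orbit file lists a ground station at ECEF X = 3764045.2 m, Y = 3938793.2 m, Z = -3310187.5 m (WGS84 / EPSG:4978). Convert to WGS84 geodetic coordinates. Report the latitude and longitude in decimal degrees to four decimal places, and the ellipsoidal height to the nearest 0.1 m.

λ = atan2(Y, X) = 46.29959961°; p = √(X²+Y²) = 5448130.7 m.
Bowring's method on WGS84 (a = 6378137 m, b = 6356752.314 m) gives φ = -31.45309963°, h = 2559.403 m.

lat -31.4531°, lon 46.2996°, h 2559.4 m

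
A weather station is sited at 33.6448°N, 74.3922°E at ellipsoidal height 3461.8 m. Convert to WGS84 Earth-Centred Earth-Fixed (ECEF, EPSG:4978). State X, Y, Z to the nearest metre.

X 1430832 m, Y 5121971 m, Z 3515634 m

WGS84: a = 6378137 m, e² = 0.006694380; N(φ) = a/√(1−e²sin²φ) = 6384700.426 m.
X = (N+h)·cosφ·cosλ = 1430831.785 m; Y = (N+h)·cosφ·sinλ = 5121971.420 m; Z = (N(1−e²)+h)·sinφ = 3515633.636 m.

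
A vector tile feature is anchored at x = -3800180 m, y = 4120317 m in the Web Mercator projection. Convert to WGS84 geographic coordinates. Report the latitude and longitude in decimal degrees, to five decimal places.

lat 34.67880°, lon -34.13760°

R = 6378137 m. λ = x/R = -34.13759776°.
φ = 2·arctan(exp(y/R)) − 90° = 2·arctan(1.90791) − 90° = 34.67880320°.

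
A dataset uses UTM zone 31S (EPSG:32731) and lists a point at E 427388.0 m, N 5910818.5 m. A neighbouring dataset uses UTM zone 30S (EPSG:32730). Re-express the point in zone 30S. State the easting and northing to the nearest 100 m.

E 961800 m, N 5898600 m

UTM 31S → geographic: φ = -36.94589983°, λ = 2.18450050°.
UTM 30S (λ₀ = -3°) forward: E = 961799.067 m, N = 5898551.246 m.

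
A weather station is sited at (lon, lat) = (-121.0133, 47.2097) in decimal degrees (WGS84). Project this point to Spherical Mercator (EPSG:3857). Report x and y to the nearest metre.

Web Mercator is spherical with R = a = 6378137 m.
x = R·λ = 6378137 × -2.112080524 = -13471138.935 m.
y = R·ln tan(π/4 + φ/2) = 6378137 × 0.937008702 = 5976369.873 m.

x -13471139 m, y 5976370 m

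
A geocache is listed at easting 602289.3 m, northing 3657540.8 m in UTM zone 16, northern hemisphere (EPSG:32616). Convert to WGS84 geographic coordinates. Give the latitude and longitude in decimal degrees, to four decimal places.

lat 33.0516°, lon -85.9044°

Zone 16N: λ₀ = -87°, k₀ = 0.9996, false easting 500000 m.
Meridian distance M = (N − FN)/k₀ = 3659004.4 m.
Inverse transverse Mercator on WGS84 gives φ = 33.05160025°, λ = -85.90440017°.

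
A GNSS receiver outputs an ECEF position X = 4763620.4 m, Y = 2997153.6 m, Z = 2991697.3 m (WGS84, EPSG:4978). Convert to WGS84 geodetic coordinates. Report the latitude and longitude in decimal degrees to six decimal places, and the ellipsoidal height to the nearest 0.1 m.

lat 28.153500°, lon 32.177100°, h 387.8 m

λ = atan2(Y, X) = 32.17710019°; p = √(X²+Y²) = 5628055.5 m.
Bowring's method on WGS84 (a = 6378137 m, b = 6356752.314 m) gives φ = 28.15349973°, h = 387.772 m.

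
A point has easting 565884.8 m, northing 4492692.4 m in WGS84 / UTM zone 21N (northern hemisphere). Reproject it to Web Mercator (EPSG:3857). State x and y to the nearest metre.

Unproject from UTM 21N (λ₀ = -57°) → φ = 40.58240021°, λ = -56.22150052°.
Web Mercator (R = 6378137 m): x = -6258548.809 m, y = 4950939.558 m.

x -6258549 m, y 4950940 m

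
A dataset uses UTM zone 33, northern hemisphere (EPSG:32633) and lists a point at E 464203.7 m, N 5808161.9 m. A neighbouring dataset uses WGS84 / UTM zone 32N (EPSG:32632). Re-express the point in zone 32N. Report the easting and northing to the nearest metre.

E 872072 m, N 5822136 m

UTM 33N → geographic: φ = 52.42250017°, λ = 14.47360029°.
UTM 32N (λ₀ = 9°) forward: E = 872072.457 m, N = 5822135.556 m.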